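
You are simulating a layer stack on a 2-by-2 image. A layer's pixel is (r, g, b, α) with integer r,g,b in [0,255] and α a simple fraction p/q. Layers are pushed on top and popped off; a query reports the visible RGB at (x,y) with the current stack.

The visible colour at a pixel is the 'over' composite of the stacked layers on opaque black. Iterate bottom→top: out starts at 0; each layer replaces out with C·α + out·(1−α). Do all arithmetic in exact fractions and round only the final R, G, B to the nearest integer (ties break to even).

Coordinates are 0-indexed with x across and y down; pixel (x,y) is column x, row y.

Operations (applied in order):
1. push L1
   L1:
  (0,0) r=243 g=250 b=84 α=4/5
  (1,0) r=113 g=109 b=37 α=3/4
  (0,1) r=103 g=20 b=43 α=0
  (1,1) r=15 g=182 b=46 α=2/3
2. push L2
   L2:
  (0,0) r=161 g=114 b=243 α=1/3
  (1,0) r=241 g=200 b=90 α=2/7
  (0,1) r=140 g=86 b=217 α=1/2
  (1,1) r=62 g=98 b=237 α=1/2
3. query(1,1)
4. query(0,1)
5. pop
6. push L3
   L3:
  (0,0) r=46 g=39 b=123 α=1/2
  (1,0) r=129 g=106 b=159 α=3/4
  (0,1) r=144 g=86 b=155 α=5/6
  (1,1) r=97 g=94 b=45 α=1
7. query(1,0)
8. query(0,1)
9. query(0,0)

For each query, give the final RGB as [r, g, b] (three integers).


at x=1,y=1 over L1,L2:
L1 α=2/3: [10, 364/3, 92/3]
L2 α=1/2: [36, 329/3, 803/6]
→ [36, 110, 134]

(0,1) stack=L1,L2; from [0,0,0]:
L1 α=0: [0, 0, 0]
L2 α=1/2: [70, 43, 217/2]
→ [70, 43, 108]

query (1,0) [L1,L3] — begin 0,0,0
after L1 α=3/4: [339/4, 327/4, 111/4]
after L3 α=3/4: [1887/16, 1599/16, 2019/16]
→ [118, 100, 126]

(0,1) stack=L1,L3; from [0,0,0]:
L1 α=0: [0, 0, 0]
L3 α=5/6: [120, 215/3, 775/6]
= [120, 72, 129]

query (0,0) [L1,L3] — begin 0,0,0
L1 α=4/5: [972/5, 200, 336/5]
L3 α=1/2: [601/5, 239/2, 951/10]
→ [120, 120, 95]


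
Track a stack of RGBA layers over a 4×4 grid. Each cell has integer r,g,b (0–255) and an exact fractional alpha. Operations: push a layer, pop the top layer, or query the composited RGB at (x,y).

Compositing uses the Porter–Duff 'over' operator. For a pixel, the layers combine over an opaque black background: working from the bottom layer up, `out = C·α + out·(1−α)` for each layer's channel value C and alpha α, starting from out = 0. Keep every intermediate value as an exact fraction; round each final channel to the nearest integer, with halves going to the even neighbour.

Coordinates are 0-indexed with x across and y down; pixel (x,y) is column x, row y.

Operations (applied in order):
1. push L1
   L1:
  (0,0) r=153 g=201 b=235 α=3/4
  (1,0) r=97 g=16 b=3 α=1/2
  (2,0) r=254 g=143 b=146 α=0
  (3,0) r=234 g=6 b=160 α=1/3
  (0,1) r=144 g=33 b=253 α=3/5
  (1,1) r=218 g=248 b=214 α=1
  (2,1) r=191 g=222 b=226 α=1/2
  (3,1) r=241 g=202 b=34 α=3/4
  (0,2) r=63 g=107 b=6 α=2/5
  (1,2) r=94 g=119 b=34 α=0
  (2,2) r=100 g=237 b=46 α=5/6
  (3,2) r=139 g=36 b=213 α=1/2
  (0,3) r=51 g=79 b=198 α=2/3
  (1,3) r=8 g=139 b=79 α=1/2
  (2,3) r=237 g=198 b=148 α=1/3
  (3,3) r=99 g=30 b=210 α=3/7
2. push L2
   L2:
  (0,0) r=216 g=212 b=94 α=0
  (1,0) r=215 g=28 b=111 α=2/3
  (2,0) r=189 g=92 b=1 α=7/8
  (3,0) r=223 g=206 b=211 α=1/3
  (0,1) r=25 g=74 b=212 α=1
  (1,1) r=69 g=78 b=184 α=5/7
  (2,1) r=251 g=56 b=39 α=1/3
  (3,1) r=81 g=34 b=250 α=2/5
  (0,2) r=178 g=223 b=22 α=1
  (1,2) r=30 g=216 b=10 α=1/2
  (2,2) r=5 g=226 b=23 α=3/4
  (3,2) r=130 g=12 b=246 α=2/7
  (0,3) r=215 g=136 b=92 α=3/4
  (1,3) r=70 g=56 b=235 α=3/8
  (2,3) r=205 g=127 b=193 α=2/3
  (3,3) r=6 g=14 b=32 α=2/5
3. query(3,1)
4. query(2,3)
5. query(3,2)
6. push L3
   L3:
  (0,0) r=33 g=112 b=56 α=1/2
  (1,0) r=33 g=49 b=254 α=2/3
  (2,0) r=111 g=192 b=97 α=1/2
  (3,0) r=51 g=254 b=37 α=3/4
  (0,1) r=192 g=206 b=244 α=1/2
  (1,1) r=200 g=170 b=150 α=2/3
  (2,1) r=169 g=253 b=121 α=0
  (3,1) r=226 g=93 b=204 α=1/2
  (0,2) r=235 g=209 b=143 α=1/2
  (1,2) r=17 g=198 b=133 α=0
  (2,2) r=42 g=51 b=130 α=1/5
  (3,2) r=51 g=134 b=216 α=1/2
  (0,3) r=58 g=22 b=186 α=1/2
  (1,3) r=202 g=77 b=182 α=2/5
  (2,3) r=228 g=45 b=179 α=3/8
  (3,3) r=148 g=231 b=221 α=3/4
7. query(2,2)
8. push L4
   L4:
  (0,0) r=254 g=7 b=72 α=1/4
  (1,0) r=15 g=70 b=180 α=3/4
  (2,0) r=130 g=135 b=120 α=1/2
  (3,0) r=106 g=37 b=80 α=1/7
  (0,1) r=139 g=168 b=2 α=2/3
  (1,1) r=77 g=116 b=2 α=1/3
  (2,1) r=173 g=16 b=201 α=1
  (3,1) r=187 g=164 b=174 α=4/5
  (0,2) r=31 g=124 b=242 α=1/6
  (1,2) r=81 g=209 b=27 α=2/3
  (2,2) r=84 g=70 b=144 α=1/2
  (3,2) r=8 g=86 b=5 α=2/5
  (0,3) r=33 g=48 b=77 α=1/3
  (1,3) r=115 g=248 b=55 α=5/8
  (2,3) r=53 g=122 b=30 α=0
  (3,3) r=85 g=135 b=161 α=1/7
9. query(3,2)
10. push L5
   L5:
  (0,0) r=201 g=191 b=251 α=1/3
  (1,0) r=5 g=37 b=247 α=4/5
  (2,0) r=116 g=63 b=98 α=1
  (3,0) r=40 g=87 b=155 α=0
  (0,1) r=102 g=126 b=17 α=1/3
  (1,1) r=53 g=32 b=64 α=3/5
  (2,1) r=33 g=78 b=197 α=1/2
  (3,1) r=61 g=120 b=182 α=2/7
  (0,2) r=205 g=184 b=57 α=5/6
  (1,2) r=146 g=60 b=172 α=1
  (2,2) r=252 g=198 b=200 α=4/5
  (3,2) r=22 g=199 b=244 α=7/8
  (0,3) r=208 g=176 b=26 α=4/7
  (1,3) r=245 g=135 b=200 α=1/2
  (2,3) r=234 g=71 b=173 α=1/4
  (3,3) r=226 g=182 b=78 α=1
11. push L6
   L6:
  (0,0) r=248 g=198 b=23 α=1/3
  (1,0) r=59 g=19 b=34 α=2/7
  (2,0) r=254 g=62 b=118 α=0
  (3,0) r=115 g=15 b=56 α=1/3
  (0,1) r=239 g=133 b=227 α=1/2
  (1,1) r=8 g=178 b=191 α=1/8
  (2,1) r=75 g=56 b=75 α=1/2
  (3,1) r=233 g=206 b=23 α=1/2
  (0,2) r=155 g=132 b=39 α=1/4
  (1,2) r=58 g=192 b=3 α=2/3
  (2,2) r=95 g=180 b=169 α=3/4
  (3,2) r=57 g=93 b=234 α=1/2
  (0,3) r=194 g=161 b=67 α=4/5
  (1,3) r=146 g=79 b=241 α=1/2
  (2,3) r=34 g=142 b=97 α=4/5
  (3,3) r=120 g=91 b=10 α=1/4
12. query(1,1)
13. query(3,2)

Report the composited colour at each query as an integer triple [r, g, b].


(3,1) stack=L1,L2; from [0,0,0]:
after L1 α=3/4: [723/4, 303/2, 51/2]
after L2 α=2/5: [2817/20, 209/2, 1153/10]
rounded: [141, 104, 115]

query (2,3) [L1,L2] — begin 0,0,0
+L1 (α=1/3) → [79, 66, 148/3]
+L2 (α=2/3) → [163, 320/3, 1306/9]
→ [163, 107, 145]

(3,2) stack=L1,L2; from [0,0,0]:
after L1 α=1/2: [139/2, 18, 213/2]
after L2 α=2/7: [1215/14, 114/7, 2049/14]
→ [87, 16, 146]

at x=2,y=2 over L1,L2,L3:
L1 α=5/6: [250/3, 395/2, 115/3]
L2 α=3/4: [295/12, 1751/8, 161/6]
L3 α=1/5: [421/15, 1853/10, 712/15]
rounded: [28, 185, 47]

at x=3,y=2 over L1,L2,L3,L4:
L1 α=1/2: [139/2, 18, 213/2]
L2 α=2/7: [1215/14, 114/7, 2049/14]
L3 α=1/2: [1929/28, 526/7, 5073/28]
L4 α=2/5: [1247/28, 2782/35, 15499/140]
→ [45, 79, 111]

at x=1,y=1 over L1,L2,L3,L4,L5,L6:
+L1 (α=1) → [218, 248, 214]
+L2 (α=5/7) → [781/7, 886/7, 1348/7]
+L3 (α=2/3) → [3581/21, 3266/21, 3448/21]
+L4 (α=1/3) → [8779/63, 8968/63, 6938/63]
+L5 (α=3/5) → [5515/63, 23984/315, 25972/315]
+L6 (α=1/8) → [5587/72, 15997/180, 34567/360]
→ [78, 89, 96]

at x=3,y=2 over L1,L2,L3,L4,L5,L6:
+L1 (α=1/2) → [139/2, 18, 213/2]
+L2 (α=2/7) → [1215/14, 114/7, 2049/14]
+L3 (α=1/2) → [1929/28, 526/7, 5073/28]
+L4 (α=2/5) → [1247/28, 2782/35, 15499/140]
+L5 (α=7/8) → [5559/224, 51537/280, 254619/1120]
+L6 (α=1/2) → [18327/448, 77577/560, 516699/2240]
rounded: [41, 139, 231]


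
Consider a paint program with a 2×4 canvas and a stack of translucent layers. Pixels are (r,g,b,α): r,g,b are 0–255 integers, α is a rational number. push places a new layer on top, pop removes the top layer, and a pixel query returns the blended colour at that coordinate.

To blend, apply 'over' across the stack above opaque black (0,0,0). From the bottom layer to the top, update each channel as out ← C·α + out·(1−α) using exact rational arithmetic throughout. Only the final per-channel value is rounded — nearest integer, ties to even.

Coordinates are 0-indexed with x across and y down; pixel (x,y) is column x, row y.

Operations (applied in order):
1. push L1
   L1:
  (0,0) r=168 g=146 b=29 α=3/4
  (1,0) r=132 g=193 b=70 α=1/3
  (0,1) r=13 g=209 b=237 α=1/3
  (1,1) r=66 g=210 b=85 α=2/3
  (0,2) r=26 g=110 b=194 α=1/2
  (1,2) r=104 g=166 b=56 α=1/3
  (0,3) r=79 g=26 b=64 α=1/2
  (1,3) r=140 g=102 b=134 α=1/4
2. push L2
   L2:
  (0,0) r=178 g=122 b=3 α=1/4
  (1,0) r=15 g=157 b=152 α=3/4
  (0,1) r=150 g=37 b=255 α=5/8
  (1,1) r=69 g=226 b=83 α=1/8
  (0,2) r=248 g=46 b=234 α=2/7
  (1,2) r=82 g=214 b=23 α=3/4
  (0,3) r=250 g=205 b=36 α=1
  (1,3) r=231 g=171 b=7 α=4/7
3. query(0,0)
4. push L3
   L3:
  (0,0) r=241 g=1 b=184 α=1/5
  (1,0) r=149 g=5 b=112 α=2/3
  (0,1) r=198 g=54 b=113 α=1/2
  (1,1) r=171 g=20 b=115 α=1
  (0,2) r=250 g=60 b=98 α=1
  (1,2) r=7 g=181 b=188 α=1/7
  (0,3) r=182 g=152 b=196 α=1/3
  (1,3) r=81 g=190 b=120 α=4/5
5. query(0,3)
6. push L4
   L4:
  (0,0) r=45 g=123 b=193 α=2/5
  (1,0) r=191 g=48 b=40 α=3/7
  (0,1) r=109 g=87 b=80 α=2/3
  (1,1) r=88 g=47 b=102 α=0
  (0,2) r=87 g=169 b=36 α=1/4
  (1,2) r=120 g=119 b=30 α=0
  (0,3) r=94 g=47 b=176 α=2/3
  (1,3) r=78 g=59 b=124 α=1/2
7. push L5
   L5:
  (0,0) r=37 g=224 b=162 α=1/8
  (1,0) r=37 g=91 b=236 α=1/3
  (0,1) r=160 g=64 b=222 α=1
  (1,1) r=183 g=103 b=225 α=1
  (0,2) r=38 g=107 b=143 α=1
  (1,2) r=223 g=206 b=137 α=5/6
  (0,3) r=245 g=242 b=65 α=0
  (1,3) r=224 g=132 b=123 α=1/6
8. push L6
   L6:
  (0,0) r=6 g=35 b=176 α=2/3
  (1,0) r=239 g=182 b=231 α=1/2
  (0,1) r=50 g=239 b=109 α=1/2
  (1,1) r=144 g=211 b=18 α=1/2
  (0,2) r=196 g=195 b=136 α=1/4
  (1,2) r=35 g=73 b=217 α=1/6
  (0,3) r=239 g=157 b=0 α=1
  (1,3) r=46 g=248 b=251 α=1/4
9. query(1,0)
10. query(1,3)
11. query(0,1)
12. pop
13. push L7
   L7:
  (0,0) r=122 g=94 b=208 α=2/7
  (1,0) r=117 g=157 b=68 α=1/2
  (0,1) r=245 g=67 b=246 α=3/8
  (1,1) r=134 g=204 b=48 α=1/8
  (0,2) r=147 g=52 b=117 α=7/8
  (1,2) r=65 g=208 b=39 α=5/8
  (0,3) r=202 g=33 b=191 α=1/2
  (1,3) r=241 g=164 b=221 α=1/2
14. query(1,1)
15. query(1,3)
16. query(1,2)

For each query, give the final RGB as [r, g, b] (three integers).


query (0,0) [L1,L2] — begin 0,0,0
L1 α=3/4: [126, 219/2, 87/4]
L2 α=1/4: [139, 901/8, 273/16]
→ [139, 113, 17]

query (0,3) [L1,L2,L3] — begin 0,0,0
L1 α=1/2: [79/2, 13, 32]
L2 α=1: [250, 205, 36]
L3 α=1/3: [682/3, 562/3, 268/3]
= [227, 187, 89]

query (1,0) [L1,L2,L3,L4,L5,L6] — begin 0,0,0
+L1 (α=1/3) → [44, 193/3, 70/3]
+L2 (α=3/4) → [89/4, 803/6, 719/6]
+L3 (α=2/3) → [427/4, 863/18, 2063/18]
+L4 (α=3/7) → [1000/7, 3022/63, 5206/63]
+L5 (α=1/3) → [753/7, 11777/189, 25280/189]
+L6 (α=1/2) → [1213/7, 46175/378, 68939/378]
→ [173, 122, 182]

query (1,3) [L1,L2,L3,L4,L5,L6] — begin 0,0,0
after L1 α=1/4: [35, 51/2, 67/2]
after L2 α=4/7: [147, 1521/14, 257/14]
after L3 α=4/5: [471/5, 12161/70, 6977/70]
after L4 α=1/2: [861/10, 16291/140, 15657/140]
after L5 α=1/6: [1309/12, 19987/168, 6367/56]
after L6 α=1/4: [1493/16, 33875/224, 33157/224]
rounded: [93, 151, 148]

at x=0,y=1 over L1,L2,L3,L4,L5,L6:
L1 α=1/3: [13/3, 209/3, 79]
L2 α=5/8: [763/8, 197/4, 189]
L3 α=1/2: [2347/16, 413/8, 151]
L4 α=2/3: [1945/16, 1805/24, 311/3]
L5 α=1: [160, 64, 222]
L6 α=1/2: [105, 303/2, 331/2]
→ [105, 152, 166]

(1,1) stack=L1,L2,L3,L4,L5,L7; from [0,0,0]:
after L1 α=2/3: [44, 140, 170/3]
after L2 α=1/8: [377/8, 603/4, 1439/24]
after L3 α=1: [171, 20, 115]
after L4 α=0: [171, 20, 115]
after L5 α=1: [183, 103, 225]
after L7 α=1/8: [1415/8, 925/8, 1623/8]
= [177, 116, 203]

(1,3) stack=L1,L2,L3,L4,L5,L7; from [0,0,0]:
after L1 α=1/4: [35, 51/2, 67/2]
after L2 α=4/7: [147, 1521/14, 257/14]
after L3 α=4/5: [471/5, 12161/70, 6977/70]
after L4 α=1/2: [861/10, 16291/140, 15657/140]
after L5 α=1/6: [1309/12, 19987/168, 6367/56]
after L7 α=1/2: [4201/24, 47539/336, 18743/112]
= [175, 141, 167]

at x=1,y=2 over L1,L2,L3,L4,L5,L7:
after L1 α=1/3: [104/3, 166/3, 56/3]
after L2 α=3/4: [421/6, 523/3, 263/12]
after L3 α=1/7: [428/7, 1227/7, 639/14]
after L4 α=0: [428/7, 1227/7, 639/14]
after L5 α=5/6: [8233/42, 8437/42, 10229/84]
after L7 α=5/8: [12783/112, 22997/112, 15689/224]
= [114, 205, 70]


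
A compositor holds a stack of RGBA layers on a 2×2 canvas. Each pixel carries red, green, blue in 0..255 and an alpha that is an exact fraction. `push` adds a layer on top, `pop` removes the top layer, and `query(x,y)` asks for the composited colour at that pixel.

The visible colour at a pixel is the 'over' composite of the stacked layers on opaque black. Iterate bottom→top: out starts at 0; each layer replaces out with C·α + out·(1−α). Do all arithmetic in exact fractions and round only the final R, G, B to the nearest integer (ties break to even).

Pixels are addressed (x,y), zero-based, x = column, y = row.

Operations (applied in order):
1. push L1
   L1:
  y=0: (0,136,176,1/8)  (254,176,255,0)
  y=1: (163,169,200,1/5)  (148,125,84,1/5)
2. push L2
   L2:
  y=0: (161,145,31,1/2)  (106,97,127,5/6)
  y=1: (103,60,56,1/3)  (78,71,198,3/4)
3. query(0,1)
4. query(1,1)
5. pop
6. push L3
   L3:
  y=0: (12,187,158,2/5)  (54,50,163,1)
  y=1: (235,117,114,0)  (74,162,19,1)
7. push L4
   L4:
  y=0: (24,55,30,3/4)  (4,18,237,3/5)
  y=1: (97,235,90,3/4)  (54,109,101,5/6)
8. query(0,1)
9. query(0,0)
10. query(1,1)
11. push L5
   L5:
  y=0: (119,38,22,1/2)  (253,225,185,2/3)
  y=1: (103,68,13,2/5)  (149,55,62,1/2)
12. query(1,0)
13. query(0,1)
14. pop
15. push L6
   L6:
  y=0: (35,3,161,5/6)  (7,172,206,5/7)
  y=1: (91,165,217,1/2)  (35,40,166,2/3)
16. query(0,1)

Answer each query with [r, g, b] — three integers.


at x=0,y=1 over L1,L2:
+L1 (α=1/5) → [163/5, 169/5, 40]
+L2 (α=1/3) → [841/15, 638/15, 136/3]
→ [56, 43, 45]

query (1,1) [L1,L2] — begin 0,0,0
+L1 (α=1/5) → [148/5, 25, 84/5]
+L2 (α=3/4) → [659/10, 119/2, 1527/10]
rounded: [66, 60, 153]

query (0,1) [L1,L3,L4] — begin 0,0,0
L1 α=1/5: [163/5, 169/5, 40]
L3 α=0: [163/5, 169/5, 40]
L4 α=3/4: [809/10, 1847/10, 155/2]
→ [81, 185, 78]

at x=0,y=0 over L1,L3,L4:
after L1 α=1/8: [0, 17, 22]
after L3 α=2/5: [24/5, 85, 382/5]
after L4 α=3/4: [96/5, 125/2, 208/5]
rounded: [19, 62, 42]

query (1,1) [L1,L3,L4] — begin 0,0,0
+L1 (α=1/5) → [148/5, 25, 84/5]
+L3 (α=1) → [74, 162, 19]
+L4 (α=5/6) → [172/3, 707/6, 262/3]
→ [57, 118, 87]

query (1,0) [L1,L3,L4,L5] — begin 0,0,0
L1 α=0: [0, 0, 0]
L3 α=1: [54, 50, 163]
L4 α=3/5: [24, 154/5, 1037/5]
L5 α=2/3: [530/3, 2404/15, 2887/15]
rounded: [177, 160, 192]

query (0,1) [L1,L3,L4,L5] — begin 0,0,0
+L1 (α=1/5) → [163/5, 169/5, 40]
+L3 (α=0) → [163/5, 169/5, 40]
+L4 (α=3/4) → [809/10, 1847/10, 155/2]
+L5 (α=2/5) → [4487/50, 6901/50, 517/10]
rounded: [90, 138, 52]

query (0,1) [L1,L3,L4,L6] — begin 0,0,0
+L1 (α=1/5) → [163/5, 169/5, 40]
+L3 (α=0) → [163/5, 169/5, 40]
+L4 (α=3/4) → [809/10, 1847/10, 155/2]
+L6 (α=1/2) → [1719/20, 3497/20, 589/4]
= [86, 175, 147]


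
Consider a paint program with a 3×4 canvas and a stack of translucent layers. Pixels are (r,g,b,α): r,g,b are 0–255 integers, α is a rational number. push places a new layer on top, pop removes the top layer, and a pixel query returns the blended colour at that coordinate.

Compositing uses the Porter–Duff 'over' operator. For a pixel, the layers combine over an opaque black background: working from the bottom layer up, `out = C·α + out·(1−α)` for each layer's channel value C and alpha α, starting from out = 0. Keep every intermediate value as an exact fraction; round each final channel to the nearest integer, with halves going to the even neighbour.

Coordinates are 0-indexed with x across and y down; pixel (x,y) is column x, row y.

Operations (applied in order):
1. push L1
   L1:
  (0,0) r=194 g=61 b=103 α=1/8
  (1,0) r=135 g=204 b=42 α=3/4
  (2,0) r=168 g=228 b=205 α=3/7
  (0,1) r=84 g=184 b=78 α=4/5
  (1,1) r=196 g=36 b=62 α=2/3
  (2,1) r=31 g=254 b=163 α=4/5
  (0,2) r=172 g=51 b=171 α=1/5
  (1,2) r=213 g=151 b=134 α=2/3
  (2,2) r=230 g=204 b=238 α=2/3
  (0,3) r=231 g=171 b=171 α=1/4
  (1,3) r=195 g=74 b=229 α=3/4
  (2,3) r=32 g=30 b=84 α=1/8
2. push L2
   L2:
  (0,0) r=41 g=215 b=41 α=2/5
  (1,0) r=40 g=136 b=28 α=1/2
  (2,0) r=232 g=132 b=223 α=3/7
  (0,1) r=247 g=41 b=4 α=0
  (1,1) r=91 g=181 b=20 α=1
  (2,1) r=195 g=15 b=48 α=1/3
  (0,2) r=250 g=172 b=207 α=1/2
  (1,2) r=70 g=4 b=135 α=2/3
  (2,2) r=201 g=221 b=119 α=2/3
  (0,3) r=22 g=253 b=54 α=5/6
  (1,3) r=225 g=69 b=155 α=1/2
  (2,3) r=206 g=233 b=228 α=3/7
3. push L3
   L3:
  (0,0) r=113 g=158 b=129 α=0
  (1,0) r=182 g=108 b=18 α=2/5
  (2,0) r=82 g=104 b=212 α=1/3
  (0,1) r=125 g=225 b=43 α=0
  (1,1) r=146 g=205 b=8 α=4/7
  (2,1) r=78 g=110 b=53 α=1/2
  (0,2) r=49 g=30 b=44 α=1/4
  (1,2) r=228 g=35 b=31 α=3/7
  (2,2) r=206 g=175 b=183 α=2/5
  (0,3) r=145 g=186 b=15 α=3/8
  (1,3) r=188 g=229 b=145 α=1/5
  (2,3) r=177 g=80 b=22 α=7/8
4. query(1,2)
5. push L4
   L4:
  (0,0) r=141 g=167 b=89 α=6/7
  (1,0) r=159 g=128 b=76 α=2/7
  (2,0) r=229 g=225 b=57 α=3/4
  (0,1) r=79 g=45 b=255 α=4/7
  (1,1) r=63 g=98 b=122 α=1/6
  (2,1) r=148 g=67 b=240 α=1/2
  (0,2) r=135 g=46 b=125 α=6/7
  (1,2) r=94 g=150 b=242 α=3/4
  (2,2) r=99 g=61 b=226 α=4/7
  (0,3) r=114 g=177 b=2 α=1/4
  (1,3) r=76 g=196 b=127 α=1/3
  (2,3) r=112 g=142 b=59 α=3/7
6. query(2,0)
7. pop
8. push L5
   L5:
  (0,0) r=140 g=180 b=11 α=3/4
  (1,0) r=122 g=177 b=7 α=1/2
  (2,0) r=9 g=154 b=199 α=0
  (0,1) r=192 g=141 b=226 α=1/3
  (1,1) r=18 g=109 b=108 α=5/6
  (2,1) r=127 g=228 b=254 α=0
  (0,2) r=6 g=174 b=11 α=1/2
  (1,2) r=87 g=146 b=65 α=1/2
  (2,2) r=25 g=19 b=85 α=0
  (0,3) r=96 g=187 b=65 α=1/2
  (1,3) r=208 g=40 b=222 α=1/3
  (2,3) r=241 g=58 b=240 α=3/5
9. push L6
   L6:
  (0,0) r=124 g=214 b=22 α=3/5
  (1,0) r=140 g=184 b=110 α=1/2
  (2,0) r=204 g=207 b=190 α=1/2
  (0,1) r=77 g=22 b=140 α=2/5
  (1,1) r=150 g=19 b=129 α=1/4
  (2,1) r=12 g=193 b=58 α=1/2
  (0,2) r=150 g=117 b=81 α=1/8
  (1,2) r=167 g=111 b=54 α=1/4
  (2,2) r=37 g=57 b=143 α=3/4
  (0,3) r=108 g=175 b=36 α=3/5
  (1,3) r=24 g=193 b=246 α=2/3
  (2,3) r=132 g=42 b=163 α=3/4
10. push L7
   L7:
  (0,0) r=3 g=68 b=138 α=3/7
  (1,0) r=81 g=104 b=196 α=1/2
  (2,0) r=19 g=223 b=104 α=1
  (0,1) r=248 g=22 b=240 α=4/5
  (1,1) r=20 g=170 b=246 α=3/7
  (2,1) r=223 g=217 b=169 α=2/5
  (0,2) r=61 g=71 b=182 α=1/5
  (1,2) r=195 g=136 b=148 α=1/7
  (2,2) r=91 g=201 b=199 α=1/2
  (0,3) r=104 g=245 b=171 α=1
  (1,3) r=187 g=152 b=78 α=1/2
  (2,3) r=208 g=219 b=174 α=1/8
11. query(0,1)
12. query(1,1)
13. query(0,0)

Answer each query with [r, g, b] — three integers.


at x=1,y=2 over L1,L2,L3:
after L1 α=2/3: [142, 302/3, 268/3]
after L2 α=2/3: [94, 326/9, 1078/9]
after L3 α=3/7: [1060/7, 2249/63, 5149/63]
rounded: [151, 36, 82]

(2,0) stack=L1,L2,L3,L4; from [0,0,0]:
after L1 α=3/7: [72, 684/7, 615/7]
after L2 α=3/7: [984/7, 5508/49, 7143/49]
after L3 α=1/3: [2542/21, 16112/147, 24674/147]
after L4 α=3/4: [16969/84, 115337/588, 49811/588]
→ [202, 196, 85]

query (0,1) [L1,L2,L3,L5,L6,L7] — begin 0,0,0
L1 α=4/5: [336/5, 736/5, 312/5]
L2 α=0: [336/5, 736/5, 312/5]
L3 α=0: [336/5, 736/5, 312/5]
L5 α=1/3: [544/5, 2177/15, 1754/15]
L6 α=2/5: [2402/25, 2397/25, 3154/25]
L7 α=4/5: [27202/125, 4597/125, 27154/125]
rounded: [218, 37, 217]

(1,1) stack=L1,L2,L3,L5,L6,L7; from [0,0,0]:
after L1 α=2/3: [392/3, 24, 124/3]
after L2 α=1: [91, 181, 20]
after L3 α=4/7: [857/7, 1363/7, 92/7]
after L5 α=5/6: [1487/42, 863/7, 1936/21]
after L6 α=1/4: [3587/56, 1361/14, 2839/28]
after L7 α=3/7: [4427/98, 6292/49, 8005/49]
→ [45, 128, 163]

at x=0,y=0 over L1,L2,L3,L5,L6,L7:
L1 α=1/8: [97/4, 61/8, 103/8]
L2 α=2/5: [619/20, 3623/40, 193/8]
L3 α=0: [619/20, 3623/40, 193/8]
L5 α=3/4: [9019/80, 25223/160, 457/32]
L6 α=3/5: [23899/200, 76583/400, 1513/80]
L7 α=3/7: [24349/350, 96983/700, 1399/20]
= [70, 139, 70]


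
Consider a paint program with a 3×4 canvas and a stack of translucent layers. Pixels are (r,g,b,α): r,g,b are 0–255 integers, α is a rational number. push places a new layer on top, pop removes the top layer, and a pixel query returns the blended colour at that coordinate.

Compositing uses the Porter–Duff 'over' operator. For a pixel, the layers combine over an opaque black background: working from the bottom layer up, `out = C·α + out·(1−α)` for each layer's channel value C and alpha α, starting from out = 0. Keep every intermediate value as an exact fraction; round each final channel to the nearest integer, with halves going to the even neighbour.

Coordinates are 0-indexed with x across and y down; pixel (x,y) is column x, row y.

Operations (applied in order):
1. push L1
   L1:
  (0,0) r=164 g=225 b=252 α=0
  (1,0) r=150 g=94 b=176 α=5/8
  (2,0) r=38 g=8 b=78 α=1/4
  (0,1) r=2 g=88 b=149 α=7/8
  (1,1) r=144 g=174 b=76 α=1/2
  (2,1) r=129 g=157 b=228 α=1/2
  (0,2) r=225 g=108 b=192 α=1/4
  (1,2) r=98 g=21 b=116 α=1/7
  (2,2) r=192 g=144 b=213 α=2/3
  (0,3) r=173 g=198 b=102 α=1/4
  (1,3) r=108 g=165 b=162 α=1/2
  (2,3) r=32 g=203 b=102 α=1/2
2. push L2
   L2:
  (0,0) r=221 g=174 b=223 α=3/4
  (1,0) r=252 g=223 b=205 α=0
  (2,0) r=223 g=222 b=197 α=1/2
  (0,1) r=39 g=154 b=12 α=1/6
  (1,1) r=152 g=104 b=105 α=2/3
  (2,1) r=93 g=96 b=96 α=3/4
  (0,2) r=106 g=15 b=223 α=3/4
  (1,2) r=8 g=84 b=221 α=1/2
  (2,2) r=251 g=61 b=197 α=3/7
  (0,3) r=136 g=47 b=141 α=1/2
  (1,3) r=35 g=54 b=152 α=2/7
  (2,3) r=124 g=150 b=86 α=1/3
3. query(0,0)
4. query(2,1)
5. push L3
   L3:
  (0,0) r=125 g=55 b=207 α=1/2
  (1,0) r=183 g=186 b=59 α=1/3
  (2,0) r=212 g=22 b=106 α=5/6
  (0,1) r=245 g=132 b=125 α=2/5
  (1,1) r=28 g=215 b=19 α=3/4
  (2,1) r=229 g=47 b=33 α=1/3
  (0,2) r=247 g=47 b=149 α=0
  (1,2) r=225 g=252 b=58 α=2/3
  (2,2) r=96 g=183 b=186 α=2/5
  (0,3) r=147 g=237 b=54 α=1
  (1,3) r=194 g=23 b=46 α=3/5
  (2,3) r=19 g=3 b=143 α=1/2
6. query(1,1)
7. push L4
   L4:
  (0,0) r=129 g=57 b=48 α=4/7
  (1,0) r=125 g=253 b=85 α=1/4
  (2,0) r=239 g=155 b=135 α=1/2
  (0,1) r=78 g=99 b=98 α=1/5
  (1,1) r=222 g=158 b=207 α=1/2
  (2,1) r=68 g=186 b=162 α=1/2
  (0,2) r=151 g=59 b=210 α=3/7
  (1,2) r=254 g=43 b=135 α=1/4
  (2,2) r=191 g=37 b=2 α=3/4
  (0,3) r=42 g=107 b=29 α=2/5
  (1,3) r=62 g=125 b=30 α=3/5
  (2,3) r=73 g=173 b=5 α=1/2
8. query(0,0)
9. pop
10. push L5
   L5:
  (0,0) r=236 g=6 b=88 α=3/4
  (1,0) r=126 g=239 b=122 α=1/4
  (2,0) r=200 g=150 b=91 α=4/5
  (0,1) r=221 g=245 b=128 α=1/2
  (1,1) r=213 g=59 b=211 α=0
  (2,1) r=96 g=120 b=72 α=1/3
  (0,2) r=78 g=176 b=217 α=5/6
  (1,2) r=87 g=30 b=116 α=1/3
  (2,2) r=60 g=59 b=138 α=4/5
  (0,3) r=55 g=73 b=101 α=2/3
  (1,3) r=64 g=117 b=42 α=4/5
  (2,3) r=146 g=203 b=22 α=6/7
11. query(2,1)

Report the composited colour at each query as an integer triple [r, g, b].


(0,0) stack=L1,L2; from [0,0,0]:
L1 α=0: [0, 0, 0]
L2 α=3/4: [663/4, 261/2, 669/4]
rounded: [166, 130, 167]

query (2,1) [L1,L2] — begin 0,0,0
L1 α=1/2: [129/2, 157/2, 114]
L2 α=3/4: [687/8, 733/8, 201/2]
rounded: [86, 92, 100]

at x=1,y=1 over L1,L2,L3:
L1 α=1/2: [72, 87, 38]
L2 α=2/3: [376/3, 295/3, 248/3]
L3 α=3/4: [157/3, 1115/6, 419/12]
rounded: [52, 186, 35]

query (0,0) [L1,L2,L3,L4] — begin 0,0,0
L1 α=0: [0, 0, 0]
L2 α=3/4: [663/4, 261/2, 669/4]
L3 α=1/2: [1163/8, 371/4, 1497/8]
L4 α=4/7: [7617/56, 2025/28, 861/8]
= [136, 72, 108]

(2,1) stack=L1,L2,L3,L5; from [0,0,0]:
after L1 α=1/2: [129/2, 157/2, 114]
after L2 α=3/4: [687/8, 733/8, 201/2]
after L3 α=1/3: [1603/12, 307/4, 78]
after L5 α=1/3: [2179/18, 547/6, 76]
→ [121, 91, 76]


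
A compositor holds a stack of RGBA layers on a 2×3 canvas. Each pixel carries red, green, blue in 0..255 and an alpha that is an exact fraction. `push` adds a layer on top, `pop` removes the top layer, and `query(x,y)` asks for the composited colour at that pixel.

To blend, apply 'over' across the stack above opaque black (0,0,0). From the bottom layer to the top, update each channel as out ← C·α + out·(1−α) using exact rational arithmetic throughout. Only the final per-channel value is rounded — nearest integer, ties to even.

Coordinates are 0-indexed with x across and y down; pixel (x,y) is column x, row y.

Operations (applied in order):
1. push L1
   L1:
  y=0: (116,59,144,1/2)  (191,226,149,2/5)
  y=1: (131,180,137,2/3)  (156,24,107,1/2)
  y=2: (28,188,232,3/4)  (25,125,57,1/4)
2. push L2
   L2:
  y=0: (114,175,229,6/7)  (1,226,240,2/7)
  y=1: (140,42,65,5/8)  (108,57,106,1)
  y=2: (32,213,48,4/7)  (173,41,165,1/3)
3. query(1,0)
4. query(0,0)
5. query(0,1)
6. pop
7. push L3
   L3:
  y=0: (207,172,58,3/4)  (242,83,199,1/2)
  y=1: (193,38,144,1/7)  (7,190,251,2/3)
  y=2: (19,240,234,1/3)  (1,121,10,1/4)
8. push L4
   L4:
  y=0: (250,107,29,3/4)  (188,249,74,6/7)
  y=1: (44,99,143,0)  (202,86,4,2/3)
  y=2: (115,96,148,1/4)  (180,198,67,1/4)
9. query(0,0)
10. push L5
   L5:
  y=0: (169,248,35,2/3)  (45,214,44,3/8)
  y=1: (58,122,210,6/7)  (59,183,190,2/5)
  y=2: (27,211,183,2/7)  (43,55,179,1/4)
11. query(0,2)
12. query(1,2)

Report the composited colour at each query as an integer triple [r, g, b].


query (1,0) [L1,L2] — begin 0,0,0
+L1 (α=2/5) → [382/5, 452/5, 298/5]
+L2 (α=2/7) → [384/7, 904/7, 778/7]
→ [55, 129, 111]

query (0,0) [L1,L2] — begin 0,0,0
+L1 (α=1/2) → [58, 59/2, 72]
+L2 (α=6/7) → [106, 2159/14, 1446/7]
= [106, 154, 207]

query (0,1) [L1,L2] — begin 0,0,0
L1 α=2/3: [262/3, 120, 274/3]
L2 α=5/8: [481/4, 285/4, 599/8]
rounded: [120, 71, 75]

at x=0,y=0 over L1,L3,L4:
after L1 α=1/2: [58, 59/2, 72]
after L3 α=3/4: [679/4, 1091/8, 123/2]
after L4 α=3/4: [3679/16, 3659/32, 297/8]
= [230, 114, 37]

(0,2) stack=L1,L3,L4,L5; from [0,0,0]:
+L1 (α=3/4) → [21, 141, 174]
+L3 (α=1/3) → [61/3, 174, 194]
+L4 (α=1/4) → [44, 309/2, 365/2]
+L5 (α=2/7) → [274/7, 2389/14, 2557/14]
rounded: [39, 171, 183]

(1,2) stack=L1,L3,L4,L5; from [0,0,0]:
+L1 (α=1/4) → [25/4, 125/4, 57/4]
+L3 (α=1/4) → [79/16, 859/16, 211/16]
+L4 (α=1/4) → [3117/64, 5745/64, 1705/64]
+L5 (α=1/4) → [12103/256, 20755/256, 16571/256]
→ [47, 81, 65]


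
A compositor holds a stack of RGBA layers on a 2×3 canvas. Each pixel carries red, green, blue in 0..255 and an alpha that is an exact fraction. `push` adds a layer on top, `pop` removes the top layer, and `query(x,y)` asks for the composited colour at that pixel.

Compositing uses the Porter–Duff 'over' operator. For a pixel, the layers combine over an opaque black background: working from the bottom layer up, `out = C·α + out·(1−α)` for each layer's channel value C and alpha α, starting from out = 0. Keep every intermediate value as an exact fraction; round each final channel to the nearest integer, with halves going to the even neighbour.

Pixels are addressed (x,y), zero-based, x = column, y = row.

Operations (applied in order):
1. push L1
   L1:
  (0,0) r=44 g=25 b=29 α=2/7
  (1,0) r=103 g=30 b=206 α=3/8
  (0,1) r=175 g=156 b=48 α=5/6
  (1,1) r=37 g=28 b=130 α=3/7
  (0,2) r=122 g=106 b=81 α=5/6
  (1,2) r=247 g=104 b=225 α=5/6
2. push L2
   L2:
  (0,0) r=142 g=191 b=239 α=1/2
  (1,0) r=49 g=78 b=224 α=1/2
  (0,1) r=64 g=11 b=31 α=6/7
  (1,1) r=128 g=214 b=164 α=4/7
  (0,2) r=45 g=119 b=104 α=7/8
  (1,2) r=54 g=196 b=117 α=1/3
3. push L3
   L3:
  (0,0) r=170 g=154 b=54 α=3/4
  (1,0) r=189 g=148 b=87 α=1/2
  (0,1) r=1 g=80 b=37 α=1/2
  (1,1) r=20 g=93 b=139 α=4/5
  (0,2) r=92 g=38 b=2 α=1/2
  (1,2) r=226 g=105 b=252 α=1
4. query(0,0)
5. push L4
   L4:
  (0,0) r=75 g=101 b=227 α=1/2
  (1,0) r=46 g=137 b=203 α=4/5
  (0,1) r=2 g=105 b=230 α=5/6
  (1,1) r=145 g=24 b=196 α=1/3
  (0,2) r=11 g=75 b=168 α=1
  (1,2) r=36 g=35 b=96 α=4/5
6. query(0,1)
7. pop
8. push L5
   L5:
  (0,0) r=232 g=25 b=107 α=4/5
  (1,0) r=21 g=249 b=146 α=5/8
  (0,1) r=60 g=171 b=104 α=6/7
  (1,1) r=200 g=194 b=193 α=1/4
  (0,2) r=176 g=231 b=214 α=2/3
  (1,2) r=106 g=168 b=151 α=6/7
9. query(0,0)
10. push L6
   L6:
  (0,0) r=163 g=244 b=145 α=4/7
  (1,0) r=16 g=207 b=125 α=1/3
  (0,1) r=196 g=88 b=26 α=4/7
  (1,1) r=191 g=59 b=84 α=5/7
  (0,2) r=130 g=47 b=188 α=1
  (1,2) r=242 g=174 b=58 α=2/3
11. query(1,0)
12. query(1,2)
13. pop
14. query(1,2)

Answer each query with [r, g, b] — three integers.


at x=0,y=0 over L1,L2,L3:
after L1 α=2/7: [88/7, 50/7, 58/7]
after L2 α=1/2: [541/7, 1387/14, 1731/14]
after L3 α=3/4: [4111/28, 7855/56, 3999/56]
rounded: [147, 140, 71]

(0,1) stack=L1,L2,L3,L4; from [0,0,0]:
L1 α=5/6: [875/6, 130, 40]
L2 α=6/7: [3179/42, 28, 226/7]
L3 α=1/2: [3221/84, 54, 485/14]
L4 α=5/6: [4061/504, 193/2, 16585/84]
rounded: [8, 96, 197]

at x=0,y=0 over L1,L2,L3,L5:
L1 α=2/7: [88/7, 50/7, 58/7]
L2 α=1/2: [541/7, 1387/14, 1731/14]
L3 α=3/4: [4111/28, 7855/56, 3999/56]
L5 α=4/5: [6019/28, 2691/56, 27967/280]
→ [215, 48, 100]

(1,0) stack=L1,L2,L3,L5,L6; from [0,0,0]:
after L1 α=3/8: [309/8, 45/4, 309/4]
after L2 α=1/2: [701/16, 357/8, 1205/8]
after L3 α=1/2: [3725/32, 1541/16, 1901/16]
after L5 α=5/8: [14535/256, 24543/128, 17383/128]
after L6 α=1/3: [16583/384, 12597/64, 8461/64]
= [43, 197, 132]

query (1,2) [L1,L2,L3,L5,L6] — begin 0,0,0
L1 α=5/6: [1235/6, 260/3, 375/2]
L2 α=1/3: [1397/9, 1108/9, 164]
L3 α=1: [226, 105, 252]
L5 α=6/7: [862/7, 159, 1158/7]
L6 α=2/3: [4250/21, 169, 1970/21]
rounded: [202, 169, 94]

query (1,2) [L1,L2,L3,L5] — begin 0,0,0
L1 α=5/6: [1235/6, 260/3, 375/2]
L2 α=1/3: [1397/9, 1108/9, 164]
L3 α=1: [226, 105, 252]
L5 α=6/7: [862/7, 159, 1158/7]
= [123, 159, 165]


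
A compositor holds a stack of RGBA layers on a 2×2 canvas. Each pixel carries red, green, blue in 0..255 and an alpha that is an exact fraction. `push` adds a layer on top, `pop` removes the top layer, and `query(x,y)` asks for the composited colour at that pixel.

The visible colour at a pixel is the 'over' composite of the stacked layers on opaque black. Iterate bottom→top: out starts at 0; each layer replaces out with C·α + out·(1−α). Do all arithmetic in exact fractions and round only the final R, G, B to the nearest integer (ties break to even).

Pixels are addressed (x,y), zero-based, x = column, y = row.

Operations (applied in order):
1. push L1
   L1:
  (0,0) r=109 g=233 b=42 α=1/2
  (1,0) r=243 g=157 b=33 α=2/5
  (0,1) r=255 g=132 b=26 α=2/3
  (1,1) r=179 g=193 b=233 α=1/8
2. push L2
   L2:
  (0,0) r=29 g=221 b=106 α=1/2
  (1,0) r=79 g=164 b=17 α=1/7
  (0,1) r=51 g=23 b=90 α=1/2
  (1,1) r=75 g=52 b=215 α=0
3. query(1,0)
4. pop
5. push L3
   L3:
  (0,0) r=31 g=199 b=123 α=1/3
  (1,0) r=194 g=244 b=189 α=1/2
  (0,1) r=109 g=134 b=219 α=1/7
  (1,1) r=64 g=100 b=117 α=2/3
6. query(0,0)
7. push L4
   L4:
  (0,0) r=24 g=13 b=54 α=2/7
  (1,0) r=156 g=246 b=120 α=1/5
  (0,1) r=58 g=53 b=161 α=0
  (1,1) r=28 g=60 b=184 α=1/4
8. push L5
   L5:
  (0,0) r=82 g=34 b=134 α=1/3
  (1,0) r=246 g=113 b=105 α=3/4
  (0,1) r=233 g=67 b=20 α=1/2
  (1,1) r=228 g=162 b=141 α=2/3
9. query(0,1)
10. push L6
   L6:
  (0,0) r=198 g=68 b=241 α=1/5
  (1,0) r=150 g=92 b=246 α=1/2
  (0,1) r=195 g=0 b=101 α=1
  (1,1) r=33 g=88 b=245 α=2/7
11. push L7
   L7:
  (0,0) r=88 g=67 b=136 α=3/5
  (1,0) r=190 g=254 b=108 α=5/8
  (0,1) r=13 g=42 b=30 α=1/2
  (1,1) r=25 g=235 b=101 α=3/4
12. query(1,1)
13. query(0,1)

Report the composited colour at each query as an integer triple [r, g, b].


query (1,0) [L1,L2] — begin 0,0,0
L1 α=2/5: [486/5, 314/5, 66/5]
L2 α=1/7: [473/5, 2704/35, 481/35]
rounded: [95, 77, 14]

(0,0) stack=L1,L3; from [0,0,0]:
L1 α=1/2: [109/2, 233/2, 21]
L3 α=1/3: [140/3, 144, 55]
rounded: [47, 144, 55]

(0,1) stack=L1,L3,L4,L5; from [0,0,0]:
L1 α=2/3: [170, 88, 52/3]
L3 α=1/7: [1129/7, 662/7, 323/7]
L4 α=0: [1129/7, 662/7, 323/7]
L5 α=1/2: [1380/7, 1131/14, 463/14]
= [197, 81, 33]

(1,1) stack=L1,L3,L4,L5,L6,L7; from [0,0,0]:
after L1 α=1/8: [179/8, 193/8, 233/8]
after L3 α=2/3: [401/8, 1793/24, 2105/24]
after L4 α=1/4: [1427/32, 2273/32, 3577/32]
after L5 α=2/3: [16019/96, 12641/96, 12601/96]
after L6 α=2/7: [86431/672, 11443/96, 110045/672]
after L7 α=3/4: [136831/2688, 79123/384, 313661/2688]
rounded: [51, 206, 117]

at x=0,y=1 over L1,L3,L4,L5,L6,L7:
+L1 (α=2/3) → [170, 88, 52/3]
+L3 (α=1/7) → [1129/7, 662/7, 323/7]
+L4 (α=0) → [1129/7, 662/7, 323/7]
+L5 (α=1/2) → [1380/7, 1131/14, 463/14]
+L6 (α=1) → [195, 0, 101]
+L7 (α=1/2) → [104, 21, 131/2]
→ [104, 21, 66]


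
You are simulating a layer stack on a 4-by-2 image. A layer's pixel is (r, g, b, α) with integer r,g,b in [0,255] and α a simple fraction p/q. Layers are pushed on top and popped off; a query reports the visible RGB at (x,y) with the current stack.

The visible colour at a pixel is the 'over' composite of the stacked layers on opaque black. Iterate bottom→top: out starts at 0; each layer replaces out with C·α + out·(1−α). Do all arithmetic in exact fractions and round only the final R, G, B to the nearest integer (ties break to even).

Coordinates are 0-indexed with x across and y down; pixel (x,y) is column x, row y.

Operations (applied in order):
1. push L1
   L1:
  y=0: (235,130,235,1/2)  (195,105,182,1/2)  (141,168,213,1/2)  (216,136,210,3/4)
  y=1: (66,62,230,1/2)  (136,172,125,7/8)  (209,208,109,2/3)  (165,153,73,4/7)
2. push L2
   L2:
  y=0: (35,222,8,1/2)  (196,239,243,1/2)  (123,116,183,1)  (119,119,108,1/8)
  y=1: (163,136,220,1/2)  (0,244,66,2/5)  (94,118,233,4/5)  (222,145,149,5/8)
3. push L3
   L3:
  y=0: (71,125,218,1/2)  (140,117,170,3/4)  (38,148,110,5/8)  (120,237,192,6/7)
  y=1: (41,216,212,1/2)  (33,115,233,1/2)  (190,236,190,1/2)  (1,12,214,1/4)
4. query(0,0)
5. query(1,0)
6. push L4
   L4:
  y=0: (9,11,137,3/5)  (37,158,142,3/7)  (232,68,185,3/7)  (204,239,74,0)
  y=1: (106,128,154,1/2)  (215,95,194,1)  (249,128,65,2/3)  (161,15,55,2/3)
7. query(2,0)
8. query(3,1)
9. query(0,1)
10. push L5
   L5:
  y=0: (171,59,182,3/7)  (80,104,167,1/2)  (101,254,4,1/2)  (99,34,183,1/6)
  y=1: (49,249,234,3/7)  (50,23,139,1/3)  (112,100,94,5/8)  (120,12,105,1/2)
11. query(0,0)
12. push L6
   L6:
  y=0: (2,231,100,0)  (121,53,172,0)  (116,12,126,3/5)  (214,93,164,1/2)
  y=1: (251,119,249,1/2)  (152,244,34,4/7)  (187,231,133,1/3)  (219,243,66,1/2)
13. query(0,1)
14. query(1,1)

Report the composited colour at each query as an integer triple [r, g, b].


(0,0) stack=L1,L2,L3; from [0,0,0]:
+L1 (α=1/2) → [235/2, 65, 235/2]
+L2 (α=1/2) → [305/4, 287/2, 251/4]
+L3 (α=1/2) → [589/8, 537/4, 1123/8]
rounded: [74, 134, 140]

at x=1,y=0 over L1,L2,L3:
L1 α=1/2: [195/2, 105/2, 91]
L2 α=1/2: [587/4, 583/4, 167]
L3 α=3/4: [2267/16, 1987/16, 677/4]
→ [142, 124, 169]

query (2,0) [L1,L2,L3,L4] — begin 0,0,0
after L1 α=1/2: [141/2, 84, 213/2]
after L2 α=1: [123, 116, 183]
after L3 α=5/8: [559/8, 136, 1099/8]
after L4 α=3/7: [1951/14, 748/7, 2209/14]
= [139, 107, 158]

query (3,1) [L1,L2,L3,L4] — begin 0,0,0
after L1 α=4/7: [660/7, 612/7, 292/7]
after L2 α=5/8: [4875/28, 6911/56, 6091/56]
after L3 α=1/4: [14653/112, 21405/224, 30257/224]
after L4 α=2/3: [50717/336, 9375/224, 18299/224]
→ [151, 42, 82]

at x=0,y=1 over L1,L2,L3,L4:
after L1 α=1/2: [33, 31, 115]
after L2 α=1/2: [98, 167/2, 335/2]
after L3 α=1/2: [139/2, 599/4, 759/4]
after L4 α=1/2: [351/4, 1111/8, 1375/8]
rounded: [88, 139, 172]

query (0,0) [L1,L2,L3,L4,L5] — begin 0,0,0
after L1 α=1/2: [235/2, 65, 235/2]
after L2 α=1/2: [305/4, 287/2, 251/4]
after L3 α=1/2: [589/8, 537/4, 1123/8]
after L4 α=3/5: [697/20, 603/10, 2767/20]
after L5 α=3/7: [466/5, 2091/35, 5497/35]
= [93, 60, 157]

(0,1) stack=L1,L2,L3,L4,L5,L6; from [0,0,0]:
after L1 α=1/2: [33, 31, 115]
after L2 α=1/2: [98, 167/2, 335/2]
after L3 α=1/2: [139/2, 599/4, 759/4]
after L4 α=1/2: [351/4, 1111/8, 1375/8]
after L5 α=3/7: [498/7, 2605/14, 397/2]
after L6 α=1/2: [2255/14, 4271/28, 895/4]
→ [161, 153, 224]

(1,1) stack=L1,L2,L3,L4,L5,L6; from [0,0,0]:
L1 α=7/8: [119, 301/2, 875/8]
L2 α=2/5: [357/5, 1879/10, 3681/40]
L3 α=1/2: [261/5, 3029/20, 13001/80]
L4 α=1: [215, 95, 194]
L5 α=1/3: [160, 71, 527/3]
L6 α=4/7: [1088/7, 1189/7, 663/7]
= [155, 170, 95]


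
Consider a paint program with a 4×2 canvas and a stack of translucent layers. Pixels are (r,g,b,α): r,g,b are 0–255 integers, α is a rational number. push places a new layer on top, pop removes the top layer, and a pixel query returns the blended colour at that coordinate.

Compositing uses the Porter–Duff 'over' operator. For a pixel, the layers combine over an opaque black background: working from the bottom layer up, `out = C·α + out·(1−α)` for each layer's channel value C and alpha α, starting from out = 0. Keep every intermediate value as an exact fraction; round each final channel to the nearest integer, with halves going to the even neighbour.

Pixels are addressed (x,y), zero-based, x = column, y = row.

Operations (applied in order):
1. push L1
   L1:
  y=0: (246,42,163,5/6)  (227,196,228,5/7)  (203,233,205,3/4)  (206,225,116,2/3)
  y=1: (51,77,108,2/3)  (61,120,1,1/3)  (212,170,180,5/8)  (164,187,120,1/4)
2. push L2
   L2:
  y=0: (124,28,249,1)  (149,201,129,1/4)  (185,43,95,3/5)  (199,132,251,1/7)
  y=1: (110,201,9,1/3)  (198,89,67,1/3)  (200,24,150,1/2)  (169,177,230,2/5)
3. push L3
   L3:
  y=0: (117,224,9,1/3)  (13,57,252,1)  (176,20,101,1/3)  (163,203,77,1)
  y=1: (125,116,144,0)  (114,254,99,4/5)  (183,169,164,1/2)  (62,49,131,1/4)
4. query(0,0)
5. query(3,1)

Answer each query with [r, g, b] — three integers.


at x=0,y=0 over L1,L2,L3:
after L1 α=5/6: [205, 35, 815/6]
after L2 α=1: [124, 28, 249]
after L3 α=1/3: [365/3, 280/3, 169]
→ [122, 93, 169]

at x=3,y=1 over L1,L2,L3:
after L1 α=1/4: [41, 187/4, 30]
after L2 α=2/5: [461/5, 1977/20, 110]
after L3 α=1/4: [1693/20, 6911/80, 461/4]
rounded: [85, 86, 115]


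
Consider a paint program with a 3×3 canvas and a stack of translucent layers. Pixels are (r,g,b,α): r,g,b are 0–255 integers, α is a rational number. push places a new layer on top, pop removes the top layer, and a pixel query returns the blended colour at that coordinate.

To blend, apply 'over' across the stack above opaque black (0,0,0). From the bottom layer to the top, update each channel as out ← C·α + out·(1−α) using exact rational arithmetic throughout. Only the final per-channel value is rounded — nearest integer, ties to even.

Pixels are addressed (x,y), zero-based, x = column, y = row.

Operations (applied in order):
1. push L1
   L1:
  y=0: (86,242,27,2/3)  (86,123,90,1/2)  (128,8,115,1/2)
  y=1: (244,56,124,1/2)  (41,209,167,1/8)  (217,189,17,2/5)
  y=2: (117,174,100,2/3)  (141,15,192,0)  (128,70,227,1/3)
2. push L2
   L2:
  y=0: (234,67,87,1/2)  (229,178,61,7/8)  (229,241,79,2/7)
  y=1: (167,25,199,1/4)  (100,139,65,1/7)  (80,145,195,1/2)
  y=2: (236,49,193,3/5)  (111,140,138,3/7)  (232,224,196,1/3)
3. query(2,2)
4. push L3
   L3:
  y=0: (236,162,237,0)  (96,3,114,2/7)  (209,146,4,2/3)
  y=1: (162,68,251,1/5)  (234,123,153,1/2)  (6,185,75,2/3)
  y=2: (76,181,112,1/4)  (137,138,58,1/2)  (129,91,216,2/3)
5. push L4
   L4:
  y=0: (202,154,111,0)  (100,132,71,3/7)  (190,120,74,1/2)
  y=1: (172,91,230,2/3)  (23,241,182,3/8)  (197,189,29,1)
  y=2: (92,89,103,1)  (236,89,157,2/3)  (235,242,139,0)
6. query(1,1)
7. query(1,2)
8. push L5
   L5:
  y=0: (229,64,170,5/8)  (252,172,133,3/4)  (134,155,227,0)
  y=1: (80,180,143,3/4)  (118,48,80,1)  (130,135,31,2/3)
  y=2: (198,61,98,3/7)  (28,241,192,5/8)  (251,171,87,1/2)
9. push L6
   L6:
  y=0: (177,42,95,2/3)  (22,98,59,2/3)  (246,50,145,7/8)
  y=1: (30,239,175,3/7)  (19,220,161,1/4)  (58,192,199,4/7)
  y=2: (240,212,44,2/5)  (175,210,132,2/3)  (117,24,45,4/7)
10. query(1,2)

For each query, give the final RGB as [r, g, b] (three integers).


query (2,2) [L1,L2] — begin 0,0,0
+L1 (α=1/3) → [128/3, 70/3, 227/3]
+L2 (α=1/3) → [952/9, 812/9, 1042/9]
→ [106, 90, 116]

(1,1) stack=L1,L2,L3,L4; from [0,0,0]:
+L1 (α=1/8) → [41/8, 209/8, 167/8]
+L2 (α=1/7) → [523/28, 169/4, 761/28]
+L3 (α=1/2) → [7075/56, 661/8, 5045/56]
+L4 (α=3/8) → [39239/448, 9089/64, 55801/448]
→ [88, 142, 125]

at x=1,y=2 over L1,L2,L3,L4:
L1 α=0: [0, 0, 0]
L2 α=3/7: [333/7, 60, 414/7]
L3 α=1/2: [646/7, 99, 410/7]
L4 α=2/3: [3950/21, 277/3, 2608/21]
→ [188, 92, 124]

(1,2) stack=L1,L2,L3,L4,L5,L6; from [0,0,0]:
after L1 α=0: [0, 0, 0]
after L2 α=3/7: [333/7, 60, 414/7]
after L3 α=1/2: [646/7, 99, 410/7]
after L4 α=2/3: [3950/21, 277/3, 2608/21]
after L5 α=5/8: [2465/28, 741/4, 1166/7]
after L6 α=2/3: [12265/84, 807/4, 3014/21]
= [146, 202, 144]


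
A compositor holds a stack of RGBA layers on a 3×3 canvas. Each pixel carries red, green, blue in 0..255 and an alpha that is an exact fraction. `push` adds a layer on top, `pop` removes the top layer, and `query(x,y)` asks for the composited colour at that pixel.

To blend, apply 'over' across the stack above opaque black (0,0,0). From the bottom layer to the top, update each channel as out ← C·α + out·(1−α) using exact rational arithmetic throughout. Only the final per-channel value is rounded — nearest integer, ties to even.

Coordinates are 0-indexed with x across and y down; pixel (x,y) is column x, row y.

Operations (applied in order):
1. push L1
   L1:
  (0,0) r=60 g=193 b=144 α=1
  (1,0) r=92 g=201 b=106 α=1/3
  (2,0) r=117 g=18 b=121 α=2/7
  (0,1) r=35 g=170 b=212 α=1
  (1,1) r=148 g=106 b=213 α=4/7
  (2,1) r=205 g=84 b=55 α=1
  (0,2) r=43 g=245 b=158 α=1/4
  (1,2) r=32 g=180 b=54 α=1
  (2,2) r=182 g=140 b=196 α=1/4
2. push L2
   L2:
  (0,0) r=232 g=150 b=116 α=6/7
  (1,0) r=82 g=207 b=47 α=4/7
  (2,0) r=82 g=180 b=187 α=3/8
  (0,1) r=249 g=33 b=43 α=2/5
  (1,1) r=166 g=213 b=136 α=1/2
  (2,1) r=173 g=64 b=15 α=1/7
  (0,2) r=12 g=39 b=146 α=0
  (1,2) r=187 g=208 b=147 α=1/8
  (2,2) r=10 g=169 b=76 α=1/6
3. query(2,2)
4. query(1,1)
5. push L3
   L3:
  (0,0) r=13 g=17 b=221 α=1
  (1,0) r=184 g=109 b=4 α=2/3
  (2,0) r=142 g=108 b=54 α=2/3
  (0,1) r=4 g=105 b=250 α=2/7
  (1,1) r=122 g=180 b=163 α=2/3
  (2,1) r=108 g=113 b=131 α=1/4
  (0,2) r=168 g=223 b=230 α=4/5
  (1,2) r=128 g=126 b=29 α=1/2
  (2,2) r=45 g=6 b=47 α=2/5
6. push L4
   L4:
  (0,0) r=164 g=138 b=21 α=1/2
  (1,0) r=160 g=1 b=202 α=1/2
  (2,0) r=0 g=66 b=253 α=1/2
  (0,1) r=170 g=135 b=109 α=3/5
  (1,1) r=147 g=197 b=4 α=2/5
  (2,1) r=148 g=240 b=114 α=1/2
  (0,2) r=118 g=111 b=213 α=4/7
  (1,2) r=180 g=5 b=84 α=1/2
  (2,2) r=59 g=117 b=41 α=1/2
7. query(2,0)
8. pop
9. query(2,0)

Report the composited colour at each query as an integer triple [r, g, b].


at x=2,y=2 over L1,L2:
+L1 (α=1/4) → [91/2, 35, 49]
+L2 (α=1/6) → [475/12, 172/3, 107/2]
→ [40, 57, 54]

(1,1) stack=L1,L2; from [0,0,0]:
L1 α=4/7: [592/7, 424/7, 852/7]
L2 α=1/2: [877/7, 1915/14, 902/7]
→ [125, 137, 129]

at x=2,y=0 over L1,L2,L3,L4:
+L1 (α=2/7) → [234/7, 36/7, 242/7]
+L2 (α=3/8) → [723/14, 495/7, 5137/56]
+L3 (α=2/3) → [4699/42, 669/7, 11185/168]
+L4 (α=1/2) → [4699/84, 1131/14, 53689/336]
= [56, 81, 160]

query (2,0) [L1,L2,L3] — begin 0,0,0
+L1 (α=2/7) → [234/7, 36/7, 242/7]
+L2 (α=3/8) → [723/14, 495/7, 5137/56]
+L3 (α=2/3) → [4699/42, 669/7, 11185/168]
rounded: [112, 96, 67]
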